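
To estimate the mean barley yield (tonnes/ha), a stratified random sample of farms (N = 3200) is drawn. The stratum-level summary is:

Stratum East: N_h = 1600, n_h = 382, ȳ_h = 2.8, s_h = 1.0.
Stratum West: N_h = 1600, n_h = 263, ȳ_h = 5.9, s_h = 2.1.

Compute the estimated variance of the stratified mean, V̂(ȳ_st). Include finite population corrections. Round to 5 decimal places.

V̂(ȳ_st) ≈ 0.00400

V̂(ȳ_st) = Σ W_h² (1 − n_h/N_h) s_h²/n_h, with W_h = N_h/N and N = 3200:
  stratum East: (1600/3200)²·(1 − 382/1600)·1.0²/382 = 0.0004982
  stratum West: (1600/3200)²·(1 − 263/1600)·2.1²/263 = 0.00350295
V̂(ȳ_st) = 0.00400115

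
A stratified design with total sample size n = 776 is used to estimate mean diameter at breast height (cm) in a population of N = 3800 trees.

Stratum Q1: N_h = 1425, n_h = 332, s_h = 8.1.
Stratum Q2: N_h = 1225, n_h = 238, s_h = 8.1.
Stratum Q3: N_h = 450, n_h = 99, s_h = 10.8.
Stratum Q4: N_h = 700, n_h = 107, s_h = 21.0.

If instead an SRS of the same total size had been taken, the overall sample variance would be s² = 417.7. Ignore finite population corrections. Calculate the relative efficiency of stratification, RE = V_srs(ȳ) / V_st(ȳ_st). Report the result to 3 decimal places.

V̂(ȳ_st) = Σ W_h² s_h²/n_h, with W_h = N_h/N and N = 3800:
  stratum Q1: (1425/3800)²·8.1²/332 = 0.0277904
  stratum Q2: (1225/3800)²·8.1²/238 = 0.0286482
  stratum Q3: (450/3800)²·10.8²/99 = 0.0165223
  stratum Q4: (700/3800)²·21.0²/107 = 0.139857
V_st = 0.212818
V_srs = s²/n = 417.7/776 = 0.538273
Relative efficiency = V_srs / V_st = 0.538273/0.212818 = 2.5293

RE ≈ 2.529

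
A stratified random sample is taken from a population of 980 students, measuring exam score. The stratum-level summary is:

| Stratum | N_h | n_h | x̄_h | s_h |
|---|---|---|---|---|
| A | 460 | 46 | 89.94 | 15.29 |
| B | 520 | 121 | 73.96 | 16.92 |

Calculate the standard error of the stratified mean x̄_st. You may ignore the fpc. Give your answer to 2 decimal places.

SE(x̄_st) ≈ 1.34

V̂(x̄_st) = Σ W_h² s_h²/n_h, with W_h = N_h/N and N = 980:
  stratum A: (460/980)²·15.29²/46 = 1.11975
  stratum B: (520/980)²·16.92²/121 = 0.666147
V̂(x̄_st) = 1.7859
SE(x̄_st) = √1.7859 = 1.33637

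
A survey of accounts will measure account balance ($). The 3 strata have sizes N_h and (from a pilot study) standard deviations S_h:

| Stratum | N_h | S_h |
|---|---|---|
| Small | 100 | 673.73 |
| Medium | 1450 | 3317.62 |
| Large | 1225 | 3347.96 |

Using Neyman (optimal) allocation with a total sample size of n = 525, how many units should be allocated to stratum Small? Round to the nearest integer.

Neyman allocation: n_h = n · N_h S_h / Σ N_i S_i, with n = 525.
  stratum Small: N_h·S_h = 100·673.73 = 67373.00
  stratum Medium: N_h·S_h = 1450·3317.62 = 4810549.00
  stratum Large: N_h·S_h = 1225·3347.96 = 4101251.00
Σ N_h S_h = 8979173.00
n for stratum Small = 525·67373.00/8979173.00 = 3.939 → 4

4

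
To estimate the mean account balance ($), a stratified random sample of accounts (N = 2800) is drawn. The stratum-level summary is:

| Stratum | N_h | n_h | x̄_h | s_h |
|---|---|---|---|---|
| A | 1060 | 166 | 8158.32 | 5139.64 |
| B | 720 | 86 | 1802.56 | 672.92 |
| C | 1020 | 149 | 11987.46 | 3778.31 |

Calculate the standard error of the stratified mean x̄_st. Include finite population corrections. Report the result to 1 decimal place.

SE(x̄_st) ≈ 174.4

V̂(x̄_st) = Σ W_h² (1 − n_h/N_h) s_h²/n_h, with W_h = N_h/N and N = 2800:
  stratum A: (1060/2800)²·(1 − 166/1060)·5139.64²/166 = 19234.7
  stratum B: (720/2800)²·(1 − 86/720)·672.92²/86 = 306.573
  stratum C: (1020/2800)²·(1 − 149/1020)·3778.31²/149 = 10857
V̂(x̄_st) = 30398.3
SE(x̄_st) = √30398.3 = 174.351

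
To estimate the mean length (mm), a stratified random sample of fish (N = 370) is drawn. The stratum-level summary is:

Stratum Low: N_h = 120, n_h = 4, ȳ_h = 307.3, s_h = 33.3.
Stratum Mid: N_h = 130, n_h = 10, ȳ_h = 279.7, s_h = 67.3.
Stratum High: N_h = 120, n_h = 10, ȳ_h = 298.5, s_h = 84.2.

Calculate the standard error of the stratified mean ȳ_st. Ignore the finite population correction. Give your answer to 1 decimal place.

SE(ȳ_st) ≈ 12.6

V̂(ȳ_st) = Σ W_h² s_h²/n_h, with W_h = N_h/N and N = 370:
  stratum Low: (120/370)²·33.3²/4 = 29.16
  stratum Mid: (130/370)²·67.3²/10 = 55.9131
  stratum High: (120/370)²·84.2²/10 = 74.5733
V̂(ȳ_st) = 159.646
SE(ȳ_st) = √159.646 = 12.6351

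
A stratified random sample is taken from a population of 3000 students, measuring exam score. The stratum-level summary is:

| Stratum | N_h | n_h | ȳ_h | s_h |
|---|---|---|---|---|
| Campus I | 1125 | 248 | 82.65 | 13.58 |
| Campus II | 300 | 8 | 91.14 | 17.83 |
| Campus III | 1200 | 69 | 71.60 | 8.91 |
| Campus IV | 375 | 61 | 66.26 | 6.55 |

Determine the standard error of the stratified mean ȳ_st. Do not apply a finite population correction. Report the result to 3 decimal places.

V̂(ȳ_st) = Σ W_h² s_h²/n_h, with W_h = N_h/N and N = 3000:
  stratum Campus I: (1125/3000)²·13.58²/248 = 0.104571
  stratum Campus II: (300/3000)²·17.83²/8 = 0.397386
  stratum Campus III: (1200/3000)²·8.91²/69 = 0.184088
  stratum Campus IV: (375/3000)²·6.55²/61 = 0.0109894
V̂(ȳ_st) = 0.697035
SE(ȳ_st) = √0.697035 = 0.834886

SE(ȳ_st) ≈ 0.835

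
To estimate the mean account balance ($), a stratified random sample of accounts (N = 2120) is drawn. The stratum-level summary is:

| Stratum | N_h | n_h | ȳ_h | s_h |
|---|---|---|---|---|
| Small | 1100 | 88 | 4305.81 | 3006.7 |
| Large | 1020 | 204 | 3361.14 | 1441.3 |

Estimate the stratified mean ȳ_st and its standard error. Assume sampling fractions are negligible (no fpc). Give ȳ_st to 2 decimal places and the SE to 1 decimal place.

ȳ_st = Σ W_h ȳ_h = (1100·4305.81 + 1020·3361.14)/2120 = 3851.29896
V̂(ȳ_st) = Σ W_h² s_h²/n_h, with W_h = N_h/N and N = 2120:
  stratum Small: (1100/2120)²·3006.7²/88 = 27657.4
  stratum Large: (1020/2120)²·1441.3²/204 = 2357.26
V̂(ȳ_st) = 30014.6
SE(ȳ_st) = √30014.6 = 173.247

ȳ_st ≈ 3851.30, SE ≈ 173.2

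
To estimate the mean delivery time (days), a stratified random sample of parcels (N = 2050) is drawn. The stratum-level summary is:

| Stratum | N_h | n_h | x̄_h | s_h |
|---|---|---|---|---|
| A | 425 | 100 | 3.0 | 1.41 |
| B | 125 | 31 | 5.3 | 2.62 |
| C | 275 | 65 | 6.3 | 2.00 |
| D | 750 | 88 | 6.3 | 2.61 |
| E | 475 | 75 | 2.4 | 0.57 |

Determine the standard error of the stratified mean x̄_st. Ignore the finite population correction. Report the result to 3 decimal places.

SE(x̄_st) ≈ 0.116

V̂(x̄_st) = Σ W_h² s_h²/n_h, with W_h = N_h/N and N = 2050:
  stratum A: (425/2050)²·1.41²/100 = 0.000854493
  stratum B: (125/2050)²·2.62²/31 = 0.000823291
  stratum C: (275/2050)²·2.00²/65 = 0.0011074
  stratum D: (750/2050)²·2.61²/88 = 0.0103613
  stratum E: (475/2050)²·0.57²/75 = 0.000232578
V̂(x̄_st) = 0.013379
SE(x̄_st) = √0.013379 = 0.115668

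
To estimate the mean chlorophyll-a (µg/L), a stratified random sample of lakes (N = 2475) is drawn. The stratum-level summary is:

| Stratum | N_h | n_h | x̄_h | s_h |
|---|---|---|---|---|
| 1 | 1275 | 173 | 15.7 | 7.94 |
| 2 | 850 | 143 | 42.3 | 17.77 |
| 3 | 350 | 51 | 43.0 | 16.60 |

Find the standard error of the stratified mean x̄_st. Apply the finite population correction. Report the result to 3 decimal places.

V̂(x̄_st) = Σ W_h² (1 − n_h/N_h) s_h²/n_h, with W_h = N_h/N and N = 2475:
  stratum 1: (1275/2475)²·(1 − 173/1275)·7.94²/173 = 0.0835865
  stratum 2: (850/2475)²·(1 − 143/850)·17.77²/143 = 0.216634
  stratum 3: (350/2475)²·(1 − 51/350)·16.60²/51 = 0.092307
V̂(x̄_st) = 0.392528
SE(x̄_st) = √0.392528 = 0.62652

SE(x̄_st) ≈ 0.627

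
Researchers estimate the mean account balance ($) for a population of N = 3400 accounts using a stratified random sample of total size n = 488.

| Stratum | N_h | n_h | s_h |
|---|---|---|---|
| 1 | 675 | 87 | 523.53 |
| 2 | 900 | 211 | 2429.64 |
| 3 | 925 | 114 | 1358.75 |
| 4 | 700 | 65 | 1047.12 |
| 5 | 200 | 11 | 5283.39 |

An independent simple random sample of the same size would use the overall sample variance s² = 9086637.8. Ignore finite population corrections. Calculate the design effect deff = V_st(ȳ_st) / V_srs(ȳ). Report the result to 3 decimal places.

deff ≈ 0.686

V̂(ȳ_st) = Σ W_h² s_h²/n_h, with W_h = N_h/N and N = 3400:
  stratum 1: (675/3400)²·523.53²/87 = 124.169
  stratum 2: (900/3400)²·2429.64²/211 = 1960.33
  stratum 3: (925/3400)²·1358.75²/114 = 1198.67
  stratum 4: (700/3400)²·1047.12²/65 = 715.019
  stratum 5: (200/3400)²·5283.39²/11 = 8780.81
V_st = 12779
V_srs = s²/n = 9086637.8/488 = 18620.2
deff = V_st / V_srs = 12779/18620.2 = 0.6863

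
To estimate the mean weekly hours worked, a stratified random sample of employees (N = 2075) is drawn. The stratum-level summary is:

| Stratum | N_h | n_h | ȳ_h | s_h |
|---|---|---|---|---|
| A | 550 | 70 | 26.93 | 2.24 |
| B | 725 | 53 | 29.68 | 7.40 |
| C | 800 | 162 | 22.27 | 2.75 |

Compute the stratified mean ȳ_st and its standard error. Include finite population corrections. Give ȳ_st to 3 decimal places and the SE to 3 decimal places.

ȳ_st = Σ W_h ȳ_h = (550·26.93 + 725·29.68 + 800·22.27)/2075 = 26.09422
V̂(ȳ_st) = Σ W_h² (1 − n_h/N_h) s_h²/n_h, with W_h = N_h/N and N = 2075:
  stratum A: (550/2075)²·(1 − 70/550)·2.24²/70 = 0.00439507
  stratum B: (725/2075)²·(1 − 53/725)·7.40²/53 = 0.116912
  stratum C: (800/2075)²·(1 − 162/800)·2.75²/162 = 0.00553382
V̂(ȳ_st) = 0.126841
SE(ȳ_st) = √0.126841 = 0.356147

ȳ_st ≈ 26.094, SE ≈ 0.356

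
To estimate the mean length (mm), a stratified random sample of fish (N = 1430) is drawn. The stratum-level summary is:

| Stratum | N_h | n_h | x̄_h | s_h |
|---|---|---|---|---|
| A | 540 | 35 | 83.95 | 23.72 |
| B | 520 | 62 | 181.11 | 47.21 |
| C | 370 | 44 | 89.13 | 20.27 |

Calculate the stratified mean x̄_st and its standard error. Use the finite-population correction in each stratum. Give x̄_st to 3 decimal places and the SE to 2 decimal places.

x̄_st ≈ 120.621, SE ≈ 2.62

x̄_st = Σ W_h x̄_h = (540·83.95 + 520·181.11 + 370·89.13)/1430 = 120.62119
V̂(x̄_st) = Σ W_h² (1 − n_h/N_h) s_h²/n_h, with W_h = N_h/N and N = 1430:
  stratum A: (540/1430)²·(1 − 35/540)·23.72²/35 = 2.14375
  stratum B: (520/1430)²·(1 − 62/520)·47.21²/62 = 4.18671
  stratum C: (370/1430)²·(1 − 44/370)·20.27²/44 = 0.55081
V̂(x̄_st) = 6.88127
SE(x̄_st) = √6.88127 = 2.62322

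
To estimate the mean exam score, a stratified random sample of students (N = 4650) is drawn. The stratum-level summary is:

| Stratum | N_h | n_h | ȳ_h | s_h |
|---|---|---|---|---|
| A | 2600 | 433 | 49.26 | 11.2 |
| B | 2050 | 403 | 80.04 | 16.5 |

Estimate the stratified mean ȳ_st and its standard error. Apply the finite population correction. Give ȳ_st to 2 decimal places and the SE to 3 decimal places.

ȳ_st ≈ 62.83, SE ≈ 0.425

ȳ_st = Σ W_h ȳ_h = (2600·49.26 + 2050·80.04)/4650 = 62.82968
V̂(ȳ_st) = Σ W_h² (1 − n_h/N_h) s_h²/n_h, with W_h = N_h/N and N = 4650:
  stratum A: (2600/4650)²·(1 − 433/2600)·11.2²/433 = 0.0754874
  stratum B: (2050/4650)²·(1 − 403/2050)·16.5²/403 = 0.105488
V̂(ȳ_st) = 0.180976
SE(ȳ_st) = √0.180976 = 0.425412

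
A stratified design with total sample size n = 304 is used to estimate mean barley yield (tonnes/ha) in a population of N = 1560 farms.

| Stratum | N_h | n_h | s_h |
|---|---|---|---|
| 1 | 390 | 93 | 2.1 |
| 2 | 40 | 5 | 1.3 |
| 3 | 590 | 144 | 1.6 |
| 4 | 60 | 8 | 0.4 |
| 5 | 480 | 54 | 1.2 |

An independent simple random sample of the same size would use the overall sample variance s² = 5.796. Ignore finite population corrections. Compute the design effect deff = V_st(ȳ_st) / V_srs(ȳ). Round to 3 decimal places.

deff ≈ 0.434

V̂(ȳ_st) = Σ W_h² s_h²/n_h, with W_h = N_h/N and N = 1560:
  stratum 1: (390/1560)²·2.1²/93 = 0.00296371
  stratum 2: (40/1560)²·1.3²/5 = 0.000222222
  stratum 3: (590/1560)²·1.6²/144 = 0.00254292
  stratum 4: (60/1560)²·0.4²/8 = 2.95858e-05
  stratum 5: (480/1560)²·1.2²/54 = 0.00252465
V_st = 0.00828309
V_srs = s²/n = 5.796/304 = 0.0190658
deff = V_st / V_srs = 0.00828309/0.0190658 = 0.4344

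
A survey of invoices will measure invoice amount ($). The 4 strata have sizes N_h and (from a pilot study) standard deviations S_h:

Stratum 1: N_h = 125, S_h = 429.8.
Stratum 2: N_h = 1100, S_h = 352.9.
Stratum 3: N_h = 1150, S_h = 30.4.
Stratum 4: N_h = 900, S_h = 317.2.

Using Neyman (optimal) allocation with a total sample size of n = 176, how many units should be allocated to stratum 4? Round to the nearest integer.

66

Neyman allocation: n_h = n · N_h S_h / Σ N_i S_i, with n = 176.
  stratum 1: N_h·S_h = 125·429.8 = 53725.00
  stratum 2: N_h·S_h = 1100·352.9 = 388190.00
  stratum 3: N_h·S_h = 1150·30.4 = 34960.00
  stratum 4: N_h·S_h = 900·317.2 = 285480.00
Σ N_h S_h = 762355.00
n for stratum 4 = 176·285480.00/762355.00 = 65.907 → 66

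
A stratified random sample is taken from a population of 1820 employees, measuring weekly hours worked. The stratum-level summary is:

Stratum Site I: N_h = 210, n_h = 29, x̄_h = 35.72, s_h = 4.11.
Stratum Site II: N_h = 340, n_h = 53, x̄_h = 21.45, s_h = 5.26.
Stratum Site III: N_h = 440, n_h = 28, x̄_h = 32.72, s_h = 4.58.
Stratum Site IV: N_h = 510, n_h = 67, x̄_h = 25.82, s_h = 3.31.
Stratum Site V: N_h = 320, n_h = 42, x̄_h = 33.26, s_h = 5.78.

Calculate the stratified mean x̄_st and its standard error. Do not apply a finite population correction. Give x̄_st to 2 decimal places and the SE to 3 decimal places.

x̄_st = Σ W_h x̄_h = (210·35.72 + 340·21.45 + 440·32.72 + 510·25.82 + 320·33.26)/1820 = 29.12220
V̂(x̄_st) = Σ W_h² s_h²/n_h, with W_h = N_h/N and N = 1820:
  stratum Site I: (210/1820)²·4.11²/29 = 0.00775499
  stratum Site II: (340/1820)²·5.26²/53 = 0.0182184
  stratum Site III: (440/1820)²·4.58²/28 = 0.043786
  stratum Site IV: (510/1820)²·3.31²/67 = 0.0128404
  stratum Site V: (320/1820)²·5.78²/42 = 0.0245903
V̂(x̄_st) = 0.10719
SE(x̄_st) = √0.10719 = 0.327399

x̄_st ≈ 29.12, SE ≈ 0.327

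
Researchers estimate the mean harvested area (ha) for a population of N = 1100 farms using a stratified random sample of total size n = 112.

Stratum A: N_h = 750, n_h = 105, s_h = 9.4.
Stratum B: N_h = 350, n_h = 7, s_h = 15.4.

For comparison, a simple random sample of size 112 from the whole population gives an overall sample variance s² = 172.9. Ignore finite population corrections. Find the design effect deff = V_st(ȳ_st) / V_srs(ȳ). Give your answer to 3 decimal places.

V̂(ȳ_st) = Σ W_h² s_h²/n_h, with W_h = N_h/N and N = 1100:
  stratum A: (750/1100)²·9.4²/105 = 0.391204
  stratum B: (350/1100)²·15.4²/7 = 3.43
V_st = 3.8212
V_srs = s²/n = 172.9/112 = 1.54375
deff = V_st / V_srs = 3.8212/1.54375 = 2.4753

deff ≈ 2.475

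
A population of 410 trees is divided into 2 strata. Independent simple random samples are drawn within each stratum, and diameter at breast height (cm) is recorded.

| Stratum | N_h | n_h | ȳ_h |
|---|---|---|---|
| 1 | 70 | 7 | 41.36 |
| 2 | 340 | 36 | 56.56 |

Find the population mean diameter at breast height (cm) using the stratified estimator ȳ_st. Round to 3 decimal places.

ȳ_st ≈ 53.965

N = Σ N_h = 410. Stratum weights W_h = N_h/N.
ȳ_st = (70·41.36 + 340·56.56) / 410 = 53.96488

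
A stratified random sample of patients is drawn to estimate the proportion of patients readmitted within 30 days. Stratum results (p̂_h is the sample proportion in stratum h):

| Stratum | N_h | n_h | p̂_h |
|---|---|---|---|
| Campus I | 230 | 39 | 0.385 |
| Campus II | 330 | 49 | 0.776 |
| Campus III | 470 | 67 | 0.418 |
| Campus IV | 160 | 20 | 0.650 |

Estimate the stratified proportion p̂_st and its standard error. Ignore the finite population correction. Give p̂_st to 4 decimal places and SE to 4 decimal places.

N = 1190; stratum weights W_h = N_h/N.
p̂_st = Σ W_h p̂_h = (230·0.385 + 330·0.776 + 470·0.418 + 160·0.650)/1190 = 0.54209
V̂(p̂_st) = Σ W_h² p̂_h(1−p̂_h)/(n_h−1):
  stratum Campus I: (230/1190)²·0.385·0.615/38 = 0.000232763
  stratum Campus II: (330/1190)²·0.776·0.224/48 = 0.000278485
  stratum Campus III: (470/1190)²·0.418·0.582/66 = 0.000574986
  stratum Campus IV: (160/1190)²·0.650·0.350/19 = 0.000216458
V̂(p̂_st) = 0.00130269; SE = √V̂ = 0.0360928

p̂_st ≈ 0.5421, SE ≈ 0.0361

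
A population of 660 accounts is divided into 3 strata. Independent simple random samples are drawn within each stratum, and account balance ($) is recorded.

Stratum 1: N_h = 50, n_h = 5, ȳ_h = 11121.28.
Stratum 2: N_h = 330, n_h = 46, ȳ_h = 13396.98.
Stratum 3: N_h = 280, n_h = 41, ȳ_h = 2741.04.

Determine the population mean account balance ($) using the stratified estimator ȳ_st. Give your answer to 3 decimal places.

N = Σ N_h = 660. Stratum weights W_h = N_h/N.
ȳ_st = (50·11121.28 + 330·13396.98 + 280·2741.04) / 660 = 8703.87667

ȳ_st ≈ 8703.877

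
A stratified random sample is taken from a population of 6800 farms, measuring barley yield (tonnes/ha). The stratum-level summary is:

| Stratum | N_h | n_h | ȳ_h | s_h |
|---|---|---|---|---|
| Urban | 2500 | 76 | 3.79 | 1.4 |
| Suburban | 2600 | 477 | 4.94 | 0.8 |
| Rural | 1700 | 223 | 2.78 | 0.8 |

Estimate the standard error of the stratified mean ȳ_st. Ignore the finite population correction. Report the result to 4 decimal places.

V̂(ȳ_st) = Σ W_h² s_h²/n_h, with W_h = N_h/N and N = 6800:
  stratum Urban: (2500/6800)²·1.4²/76 = 0.00348582
  stratum Suburban: (2600/6800)²·0.8²/477 = 0.000196151
  stratum Rural: (1700/6800)²·0.8²/223 = 0.000179372
V̂(ȳ_st) = 0.00386134
SE(ȳ_st) = √0.00386134 = 0.0621397

SE(ȳ_st) ≈ 0.0621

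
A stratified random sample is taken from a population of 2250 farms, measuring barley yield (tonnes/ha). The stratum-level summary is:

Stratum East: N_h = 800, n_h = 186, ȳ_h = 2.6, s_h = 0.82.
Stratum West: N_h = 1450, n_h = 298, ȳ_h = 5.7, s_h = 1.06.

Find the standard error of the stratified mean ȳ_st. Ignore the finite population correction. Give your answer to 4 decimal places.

V̂(ȳ_st) = Σ W_h² s_h²/n_h, with W_h = N_h/N and N = 2250:
  stratum East: (800/2250)²·0.82²/186 = 0.000457014
  stratum West: (1450/2250)²·1.06²/298 = 0.00156591
V̂(ȳ_st) = 0.00202292
SE(ȳ_st) = √0.00202292 = 0.0449769

SE(ȳ_st) ≈ 0.0450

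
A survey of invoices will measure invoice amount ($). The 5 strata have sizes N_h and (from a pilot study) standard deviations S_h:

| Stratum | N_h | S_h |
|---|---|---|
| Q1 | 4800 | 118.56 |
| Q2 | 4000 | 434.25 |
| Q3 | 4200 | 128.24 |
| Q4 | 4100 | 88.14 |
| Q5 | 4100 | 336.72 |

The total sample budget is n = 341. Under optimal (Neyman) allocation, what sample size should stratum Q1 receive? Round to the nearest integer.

Neyman allocation: n_h = n · N_h S_h / Σ N_i S_i, with n = 341.
  stratum Q1: N_h·S_h = 4800·118.56 = 569088.00
  stratum Q2: N_h·S_h = 4000·434.25 = 1737000.00
  stratum Q3: N_h·S_h = 4200·128.24 = 538608.00
  stratum Q4: N_h·S_h = 4100·88.14 = 361374.00
  stratum Q5: N_h·S_h = 4100·336.72 = 1380552.00
Σ N_h S_h = 4586622.00
n for stratum Q1 = 341·569088.00/4586622.00 = 42.310 → 42

42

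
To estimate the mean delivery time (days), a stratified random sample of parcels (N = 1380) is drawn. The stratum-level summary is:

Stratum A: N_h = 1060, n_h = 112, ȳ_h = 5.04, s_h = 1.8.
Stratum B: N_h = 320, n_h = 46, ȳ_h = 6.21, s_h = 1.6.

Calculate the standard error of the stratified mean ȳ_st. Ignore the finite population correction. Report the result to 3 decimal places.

SE(ȳ_st) ≈ 0.142

V̂(ȳ_st) = Σ W_h² s_h²/n_h, with W_h = N_h/N and N = 1380:
  stratum A: (1060/1380)²·1.8²/112 = 0.0170679
  stratum B: (320/1380)²·1.6²/46 = 0.00299243
V̂(ȳ_st) = 0.0200603
SE(ȳ_st) = √0.0200603 = 0.141635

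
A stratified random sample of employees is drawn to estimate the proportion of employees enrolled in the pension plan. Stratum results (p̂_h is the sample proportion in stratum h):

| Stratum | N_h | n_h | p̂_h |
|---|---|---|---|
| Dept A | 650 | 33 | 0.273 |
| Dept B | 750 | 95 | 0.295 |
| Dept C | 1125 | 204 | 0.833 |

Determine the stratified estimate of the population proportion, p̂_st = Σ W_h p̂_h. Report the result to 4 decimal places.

N = 2525; stratum weights W_h = N_h/N.
p̂_st = Σ W_h p̂_h = (650·0.273 + 750·0.295 + 1125·0.833)/2525 = 0.52904

p̂_st ≈ 0.5290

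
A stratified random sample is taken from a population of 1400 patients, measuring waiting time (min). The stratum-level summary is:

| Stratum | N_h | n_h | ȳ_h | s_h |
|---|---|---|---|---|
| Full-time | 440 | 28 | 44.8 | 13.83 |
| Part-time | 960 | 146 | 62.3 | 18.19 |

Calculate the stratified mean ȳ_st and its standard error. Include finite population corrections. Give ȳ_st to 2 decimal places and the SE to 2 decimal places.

ȳ_st = Σ W_h ȳ_h = (440·44.8 + 960·62.3)/1400 = 56.80000
V̂(ȳ_st) = Σ W_h² (1 − n_h/N_h) s_h²/n_h, with W_h = N_h/N and N = 1400:
  stratum Full-time: (440/1400)²·(1 − 28/440)·13.83²/28 = 0.631801
  stratum Part-time: (960/1400)²·(1 − 146/960)·18.19²/146 = 0.90355
V̂(ȳ_st) = 1.53535
SE(ȳ_st) = √1.53535 = 1.23909

ȳ_st ≈ 56.80, SE ≈ 1.24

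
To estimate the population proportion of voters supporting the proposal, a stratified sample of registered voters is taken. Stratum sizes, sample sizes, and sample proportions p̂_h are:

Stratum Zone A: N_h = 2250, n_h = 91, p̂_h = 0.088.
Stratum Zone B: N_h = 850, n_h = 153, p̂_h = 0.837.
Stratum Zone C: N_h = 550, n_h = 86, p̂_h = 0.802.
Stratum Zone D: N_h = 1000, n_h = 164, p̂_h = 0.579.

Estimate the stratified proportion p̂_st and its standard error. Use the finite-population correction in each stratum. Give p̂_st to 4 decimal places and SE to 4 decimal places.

p̂_st ≈ 0.4150, SE ≈ 0.0175

N = 4650; stratum weights W_h = N_h/N.
p̂_st = Σ W_h p̂_h = (2250·0.088 + 850·0.837 + 550·0.802 + 1000·0.579)/4650 = 0.41496
V̂(p̂_st) = Σ W_h² (1 − n_h/N_h) p̂_h(1−p̂_h)/(n_h−1):
  stratum Zone A: (2250/4650)²·(1 − 91/2250)·0.088·0.912/90 = 0.000200338
  stratum Zone B: (850/4650)²·(1 − 153/850)·0.837·0.163/152 = 2.45932e-05
  stratum Zone C: (550/4650)²·(1 − 86/550)·0.802·0.198/85 = 2.20493e-05
  stratum Zone D: (1000/4650)²·(1 − 164/1000)·0.579·0.421/163 = 5.78194e-05
V̂(p̂_st) = 0.0003048; SE = √V̂ = 0.0174585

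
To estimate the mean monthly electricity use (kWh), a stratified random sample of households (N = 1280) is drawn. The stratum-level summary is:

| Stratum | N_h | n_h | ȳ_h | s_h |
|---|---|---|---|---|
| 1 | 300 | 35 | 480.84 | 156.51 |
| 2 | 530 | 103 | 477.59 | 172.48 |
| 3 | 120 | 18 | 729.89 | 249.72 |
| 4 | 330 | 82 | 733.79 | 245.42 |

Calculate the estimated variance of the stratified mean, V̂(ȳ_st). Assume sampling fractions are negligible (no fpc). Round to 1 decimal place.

V̂(ȳ_st) ≈ 167.2

V̂(ȳ_st) = Σ W_h² s_h²/n_h, with W_h = N_h/N and N = 1280:
  stratum 1: (300/1280)²·156.51²/35 = 38.4449
  stratum 2: (530/1280)²·172.48²/103 = 49.519
  stratum 3: (120/1280)²·249.72²/18 = 30.4493
  stratum 4: (330/1280)²·245.42²/82 = 48.8218
V̂(ȳ_st) = 167.235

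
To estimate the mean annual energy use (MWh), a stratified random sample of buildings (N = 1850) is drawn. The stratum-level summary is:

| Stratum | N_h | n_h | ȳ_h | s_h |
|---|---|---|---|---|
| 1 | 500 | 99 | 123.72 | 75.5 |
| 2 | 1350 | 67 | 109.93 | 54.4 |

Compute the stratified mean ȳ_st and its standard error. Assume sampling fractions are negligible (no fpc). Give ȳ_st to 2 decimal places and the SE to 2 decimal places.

ȳ_st = Σ W_h ȳ_h = (500·123.72 + 1350·109.93)/1850 = 113.65703
V̂(ȳ_st) = Σ W_h² s_h²/n_h, with W_h = N_h/N and N = 1850:
  stratum 1: (500/1850)²·75.5²/99 = 4.20586
  stratum 2: (1350/1850)²·54.4²/67 = 23.5205
V̂(ȳ_st) = 27.7264
SE(ȳ_st) = √27.7264 = 5.26559

ȳ_st ≈ 113.66, SE ≈ 5.27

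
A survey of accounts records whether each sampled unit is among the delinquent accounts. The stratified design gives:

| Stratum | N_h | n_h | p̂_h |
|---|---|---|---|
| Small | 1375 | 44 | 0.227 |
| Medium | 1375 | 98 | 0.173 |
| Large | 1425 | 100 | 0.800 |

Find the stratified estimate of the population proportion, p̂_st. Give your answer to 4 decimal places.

p̂_st ≈ 0.4048

N = 4175; stratum weights W_h = N_h/N.
p̂_st = Σ W_h p̂_h = (1375·0.227 + 1375·0.173 + 1425·0.800)/4175 = 0.40479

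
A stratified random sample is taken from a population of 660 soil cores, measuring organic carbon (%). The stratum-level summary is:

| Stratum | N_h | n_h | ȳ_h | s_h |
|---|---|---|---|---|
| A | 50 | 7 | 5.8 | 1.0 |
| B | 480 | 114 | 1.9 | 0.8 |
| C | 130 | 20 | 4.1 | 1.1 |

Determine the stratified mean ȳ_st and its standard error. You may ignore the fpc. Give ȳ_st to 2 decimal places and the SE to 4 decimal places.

ȳ_st = Σ W_h ȳ_h = (50·5.8 + 480·1.9 + 130·4.1)/660 = 2.62879
V̂(ȳ_st) = Σ W_h² s_h²/n_h, with W_h = N_h/N and N = 660:
  stratum A: (50/660)²·1.0²/7 = 0.000819887
  stratum B: (480/660)²·0.8²/114 = 0.00296941
  stratum C: (130/660)²·1.1²/20 = 0.00234722
V̂(ȳ_st) = 0.00613652
SE(ȳ_st) = √0.00613652 = 0.0783359

ȳ_st ≈ 2.63, SE ≈ 0.0783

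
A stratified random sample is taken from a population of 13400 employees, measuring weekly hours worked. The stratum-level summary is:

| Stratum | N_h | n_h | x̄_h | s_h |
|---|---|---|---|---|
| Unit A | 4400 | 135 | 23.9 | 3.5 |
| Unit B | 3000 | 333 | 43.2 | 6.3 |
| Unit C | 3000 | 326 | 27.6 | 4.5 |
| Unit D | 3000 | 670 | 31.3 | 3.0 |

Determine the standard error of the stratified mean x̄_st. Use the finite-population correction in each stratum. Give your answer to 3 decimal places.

SE(x̄_st) ≈ 0.135

V̂(x̄_st) = Σ W_h² (1 − n_h/N_h) s_h²/n_h, with W_h = N_h/N and N = 13400:
  stratum Unit A: (4400/13400)²·(1 − 135/4400)·3.5²/135 = 0.00948341
  stratum Unit B: (3000/13400)²·(1 − 333/3000)·6.3²/333 = 0.00531094
  stratum Unit C: (3000/13400)²·(1 − 326/3000)·4.5²/326 = 0.00277511
  stratum Unit D: (3000/13400)²·(1 − 670/3000)·3.0²/670 = 0.00052292
V̂(x̄_st) = 0.0180924
SE(x̄_st) = √0.0180924 = 0.134508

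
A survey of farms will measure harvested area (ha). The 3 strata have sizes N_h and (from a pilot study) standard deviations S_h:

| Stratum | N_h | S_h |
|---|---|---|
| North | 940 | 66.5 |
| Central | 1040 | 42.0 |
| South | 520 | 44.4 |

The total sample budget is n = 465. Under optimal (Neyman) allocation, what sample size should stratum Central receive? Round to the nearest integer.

Neyman allocation: n_h = n · N_h S_h / Σ N_i S_i, with n = 465.
  stratum North: N_h·S_h = 940·66.5 = 62510.00
  stratum Central: N_h·S_h = 1040·42.0 = 43680.00
  stratum South: N_h·S_h = 520·44.4 = 23088.00
Σ N_h S_h = 129278.00
n for stratum Central = 465·43680.00/129278.00 = 157.113 → 157

157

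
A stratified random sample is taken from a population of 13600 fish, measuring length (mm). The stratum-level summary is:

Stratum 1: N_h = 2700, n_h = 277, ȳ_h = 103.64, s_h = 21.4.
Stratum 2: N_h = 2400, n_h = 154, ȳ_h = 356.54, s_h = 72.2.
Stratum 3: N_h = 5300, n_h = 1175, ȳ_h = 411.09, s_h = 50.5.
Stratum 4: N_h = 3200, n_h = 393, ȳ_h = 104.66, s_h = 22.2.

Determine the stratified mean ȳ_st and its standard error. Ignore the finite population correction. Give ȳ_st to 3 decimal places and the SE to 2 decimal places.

ȳ_st = Σ W_h ȳ_h = (2700·103.64 + 2400·356.54 + 5300·411.09 + 3200·104.66)/13600 = 268.32449
V̂(ȳ_st) = Σ W_h² s_h²/n_h, with W_h = N_h/N and N = 13600:
  stratum 1: (2700/13600)²·21.4²/277 = 0.0651625
  stratum 2: (2400/13600)²·72.2²/154 = 1.05414
  stratum 3: (5300/13600)²·50.5²/1175 = 0.329624
  stratum 4: (3200/13600)²·22.2²/393 = 0.0694281
V̂(ȳ_st) = 1.51835
SE(ȳ_st) = √1.51835 = 1.23222

ȳ_st ≈ 268.324, SE ≈ 1.23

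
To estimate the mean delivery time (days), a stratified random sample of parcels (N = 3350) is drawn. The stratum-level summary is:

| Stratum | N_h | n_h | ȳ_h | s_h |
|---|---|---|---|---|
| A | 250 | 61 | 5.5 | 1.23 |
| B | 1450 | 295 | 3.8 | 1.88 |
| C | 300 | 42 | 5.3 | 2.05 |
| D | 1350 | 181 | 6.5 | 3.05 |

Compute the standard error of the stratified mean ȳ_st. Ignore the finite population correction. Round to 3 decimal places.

V̂(ȳ_st) = Σ W_h² s_h²/n_h, with W_h = N_h/N and N = 3350:
  stratum A: (250/3350)²·1.23²/61 = 0.000138125
  stratum B: (1450/3350)²·1.88²/295 = 0.00224461
  stratum C: (300/3350)²·2.05²/42 = 0.000802438
  stratum D: (1350/3350)²·3.05²/181 = 0.0083464
V̂(ȳ_st) = 0.0115316
SE(ȳ_st) = √0.0115316 = 0.107385

SE(ȳ_st) ≈ 0.107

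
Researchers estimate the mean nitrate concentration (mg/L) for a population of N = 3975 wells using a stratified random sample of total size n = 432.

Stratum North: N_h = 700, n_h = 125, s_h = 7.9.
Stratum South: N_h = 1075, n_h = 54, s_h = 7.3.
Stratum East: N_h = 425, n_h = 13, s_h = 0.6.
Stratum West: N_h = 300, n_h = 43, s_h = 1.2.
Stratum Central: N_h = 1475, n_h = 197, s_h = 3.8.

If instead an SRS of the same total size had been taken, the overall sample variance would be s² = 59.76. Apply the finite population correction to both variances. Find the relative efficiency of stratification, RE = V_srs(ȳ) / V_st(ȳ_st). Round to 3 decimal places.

RE ≈ 1.363

V̂(ȳ_st) = Σ W_h² (1 − n_h/N_h) s_h²/n_h, with W_h = N_h/N and N = 3975:
  stratum North: (700/3975)²·(1 − 125/700)·7.9²/125 = 0.0127185
  stratum South: (1075/3975)²·(1 − 54/1075)·7.3²/54 = 0.0685507
  stratum East: (425/3975)²·(1 − 13/425)·0.6²/13 = 0.000306882
  stratum West: (300/3975)²·(1 − 43/300)·1.2²/43 = 0.000163408
  stratum Central: (1475/3975)²·(1 − 197/1475)·3.8²/197 = 0.00874479
V_st = 0.0904843
V_srs = (1 − 432/3975)·59.76/432 = 0.123299
Relative efficiency = V_srs / V_st = 0.123299/0.0904843 = 1.3627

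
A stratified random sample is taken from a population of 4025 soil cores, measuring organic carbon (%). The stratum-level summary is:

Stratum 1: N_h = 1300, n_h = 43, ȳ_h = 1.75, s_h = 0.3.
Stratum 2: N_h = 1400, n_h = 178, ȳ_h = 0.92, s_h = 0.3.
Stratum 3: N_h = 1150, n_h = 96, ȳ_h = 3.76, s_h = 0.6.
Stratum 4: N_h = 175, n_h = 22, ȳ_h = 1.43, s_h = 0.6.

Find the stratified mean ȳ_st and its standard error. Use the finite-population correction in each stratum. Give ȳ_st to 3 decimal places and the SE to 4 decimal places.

ȳ_st ≈ 2.022, SE ≈ 0.0239

ȳ_st = Σ W_h ȳ_h = (1300·1.75 + 1400·0.92 + 1150·3.76 + 175·1.43)/4025 = 2.02168
V̂(ȳ_st) = Σ W_h² (1 − n_h/N_h) s_h²/n_h, with W_h = N_h/N and N = 4025:
  stratum 1: (1300/4025)²·(1 − 43/1300)·0.3²/43 = 0.000211116
  stratum 2: (1400/4025)²·(1 − 178/1400)·0.3²/178 = 5.33937e-05
  stratum 3: (1150/4025)²·(1 − 96/1150)·0.6²/96 = 0.000280568
  stratum 4: (175/4025)²·(1 − 22/175)·0.6²/22 = 2.70444e-05
V̂(ȳ_st) = 0.000572122
SE(ȳ_st) = √0.000572122 = 0.0239191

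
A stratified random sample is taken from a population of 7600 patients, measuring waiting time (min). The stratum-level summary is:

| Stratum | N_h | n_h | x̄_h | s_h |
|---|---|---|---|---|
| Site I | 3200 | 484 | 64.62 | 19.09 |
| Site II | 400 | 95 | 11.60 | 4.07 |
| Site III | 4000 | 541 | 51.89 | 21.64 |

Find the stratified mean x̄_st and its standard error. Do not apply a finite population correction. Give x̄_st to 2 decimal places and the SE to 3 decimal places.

x̄_st ≈ 55.13, SE ≈ 0.611

x̄_st = Σ W_h x̄_h = (3200·64.62 + 400·11.60 + 4000·51.89)/7600 = 55.12947
V̂(x̄_st) = Σ W_h² s_h²/n_h, with W_h = N_h/N and N = 7600:
  stratum Site I: (3200/7600)²·19.09²/484 = 0.133487
  stratum Site II: (400/7600)²·4.07²/95 = 0.000483012
  stratum Site III: (4000/7600)²·21.64²/541 = 0.239778
V̂(x̄_st) = 0.373748
SE(x̄_st) = √0.373748 = 0.61135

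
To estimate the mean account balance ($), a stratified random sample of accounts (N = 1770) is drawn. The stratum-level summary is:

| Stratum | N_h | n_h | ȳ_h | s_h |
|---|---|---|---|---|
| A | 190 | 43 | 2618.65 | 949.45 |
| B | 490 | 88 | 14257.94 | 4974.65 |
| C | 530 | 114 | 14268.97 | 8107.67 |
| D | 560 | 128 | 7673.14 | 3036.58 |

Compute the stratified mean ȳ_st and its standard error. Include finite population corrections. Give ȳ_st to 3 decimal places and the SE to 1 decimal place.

ȳ_st ≈ 10928.501, SE ≈ 253.0

ȳ_st = Σ W_h ȳ_h = (190·2618.65 + 490·14257.94 + 530·14268.97 + 560·7673.14)/1770 = 10928.50090
V̂(ȳ_st) = Σ W_h² (1 − n_h/N_h) s_h²/n_h, with W_h = N_h/N and N = 1770:
  stratum A: (190/1770)²·(1 − 43/190)·949.45²/43 = 186.896
  stratum B: (490/1770)²·(1 − 88/490)·4974.65²/88 = 17681.5
  stratum C: (530/1770)²·(1 − 114/530)·8107.67²/114 = 40579.8
  stratum D: (560/1770)²·(1 − 128/560)·3036.58²/128 = 5562.69
V̂(ȳ_st) = 64010.8
SE(ȳ_st) = √64010.8 = 253.004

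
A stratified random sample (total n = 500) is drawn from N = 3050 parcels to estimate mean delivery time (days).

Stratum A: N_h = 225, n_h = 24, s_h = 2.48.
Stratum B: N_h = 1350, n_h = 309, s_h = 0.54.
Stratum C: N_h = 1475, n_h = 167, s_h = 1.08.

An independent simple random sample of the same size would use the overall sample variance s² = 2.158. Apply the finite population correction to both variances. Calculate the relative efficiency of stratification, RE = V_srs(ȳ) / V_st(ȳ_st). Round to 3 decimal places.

RE ≈ 1.272

V̂(ȳ_st) = Σ W_h² (1 − n_h/N_h) s_h²/n_h, with W_h = N_h/N and N = 3050:
  stratum A: (225/3050)²·(1 − 24/225)·2.48²/24 = 0.00124587
  stratum B: (1350/3050)²·(1 − 309/1350)·0.54²/309 = 0.000142565
  stratum C: (1475/3050)²·(1 − 167/1475)·1.08²/167 = 0.00144854
V_st = 0.00283697
V_srs = (1 − 500/3050)·2.158/500 = 0.00360846
Relative efficiency = V_srs / V_st = 0.00360846/0.00283697 = 1.2719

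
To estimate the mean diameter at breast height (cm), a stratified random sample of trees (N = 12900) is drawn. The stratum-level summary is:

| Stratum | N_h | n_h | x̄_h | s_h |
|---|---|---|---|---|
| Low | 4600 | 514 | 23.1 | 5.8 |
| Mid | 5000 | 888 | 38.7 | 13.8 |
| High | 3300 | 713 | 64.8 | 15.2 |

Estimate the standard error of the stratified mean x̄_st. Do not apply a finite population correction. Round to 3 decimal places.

SE(x̄_st) ≈ 0.248

V̂(x̄_st) = Σ W_h² s_h²/n_h, with W_h = N_h/N and N = 12900:
  stratum Low: (4600/12900)²·5.8²/514 = 0.00832203
  stratum Mid: (5000/12900)²·13.8²/888 = 0.0322185
  stratum High: (3300/12900)²·15.2²/713 = 0.0212054
V̂(x̄_st) = 0.0617459
SE(x̄_st) = √0.0617459 = 0.248487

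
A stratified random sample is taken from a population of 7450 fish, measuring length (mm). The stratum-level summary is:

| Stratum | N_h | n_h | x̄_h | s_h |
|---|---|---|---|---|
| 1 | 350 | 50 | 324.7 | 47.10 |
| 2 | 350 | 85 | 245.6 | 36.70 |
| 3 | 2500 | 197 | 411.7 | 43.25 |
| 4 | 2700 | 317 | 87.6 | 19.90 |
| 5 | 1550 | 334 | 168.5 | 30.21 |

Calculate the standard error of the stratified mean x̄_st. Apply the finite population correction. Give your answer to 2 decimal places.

SE(x̄_st) ≈ 1.15

V̂(x̄_st) = Σ W_h² (1 − n_h/N_h) s_h²/n_h, with W_h = N_h/N and N = 7450:
  stratum 1: (350/7450)²·(1 − 50/350)·47.10²/50 = 0.0839361
  stratum 2: (350/7450)²·(1 − 85/350)·36.70²/85 = 0.0264798
  stratum 3: (2500/7450)²·(1 − 197/2500)·43.25²/197 = 0.98498
  stratum 4: (2700/7450)²·(1 − 317/2700)·19.90²/317 = 0.144818
  stratum 5: (1550/7450)²·(1 − 334/1550)·30.21²/334 = 0.0927914
V̂(x̄_st) = 1.33301
SE(x̄_st) = √1.33301 = 1.15456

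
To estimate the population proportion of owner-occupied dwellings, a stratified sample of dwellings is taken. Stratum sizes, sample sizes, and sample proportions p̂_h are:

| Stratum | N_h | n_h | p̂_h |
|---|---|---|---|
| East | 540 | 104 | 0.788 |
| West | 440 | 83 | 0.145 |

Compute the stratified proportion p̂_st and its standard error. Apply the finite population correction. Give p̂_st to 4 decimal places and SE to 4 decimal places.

p̂_st ≈ 0.4993, SE ≈ 0.0254

N = 980; stratum weights W_h = N_h/N.
p̂_st = Σ W_h p̂_h = (540·0.788 + 440·0.145)/980 = 0.49931
V̂(p̂_st) = Σ W_h² (1 − n_h/N_h) p̂_h(1−p̂_h)/(n_h−1):
  stratum East: (540/980)²·(1 − 104/540)·0.788·0.212/103 = 0.000397606
  stratum West: (440/980)²·(1 − 83/440)·0.145·0.855/82 = 0.00024728
V̂(p̂_st) = 0.000644886; SE = √V̂ = 0.0253946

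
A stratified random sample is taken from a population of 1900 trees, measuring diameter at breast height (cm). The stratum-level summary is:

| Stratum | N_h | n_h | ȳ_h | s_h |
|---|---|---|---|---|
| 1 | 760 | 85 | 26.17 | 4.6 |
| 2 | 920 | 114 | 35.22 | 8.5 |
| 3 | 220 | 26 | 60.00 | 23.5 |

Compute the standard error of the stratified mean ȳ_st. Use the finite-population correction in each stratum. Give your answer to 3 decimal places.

V̂(ȳ_st) = Σ W_h² (1 − n_h/N_h) s_h²/n_h, with W_h = N_h/N and N = 1900:
  stratum 1: (760/1900)²·(1 − 85/760)·4.6²/85 = 0.0353759
  stratum 2: (920/1900)²·(1 − 114/920)·8.5²/114 = 0.130181
  stratum 3: (220/1900)²·(1 − 26/220)·23.5²/26 = 0.251119
V̂(ȳ_st) = 0.416676
SE(ȳ_st) = √0.416676 = 0.645505

SE(ȳ_st) ≈ 0.646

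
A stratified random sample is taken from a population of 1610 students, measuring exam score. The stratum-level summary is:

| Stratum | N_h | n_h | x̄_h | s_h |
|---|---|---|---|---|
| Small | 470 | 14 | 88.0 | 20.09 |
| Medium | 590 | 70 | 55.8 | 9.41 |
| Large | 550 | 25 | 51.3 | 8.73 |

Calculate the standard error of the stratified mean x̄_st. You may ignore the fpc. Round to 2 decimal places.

V̂(x̄_st) = Σ W_h² s_h²/n_h, with W_h = N_h/N and N = 1610:
  stratum Small: (470/1610)²·20.09²/14 = 2.45683
  stratum Medium: (590/1610)²·9.41²/70 = 0.169877
  stratum Large: (550/1610)²·8.73²/25 = 0.355764
V̂(x̄_st) = 2.98247
SE(x̄_st) = √2.98247 = 1.72698

SE(x̄_st) ≈ 1.73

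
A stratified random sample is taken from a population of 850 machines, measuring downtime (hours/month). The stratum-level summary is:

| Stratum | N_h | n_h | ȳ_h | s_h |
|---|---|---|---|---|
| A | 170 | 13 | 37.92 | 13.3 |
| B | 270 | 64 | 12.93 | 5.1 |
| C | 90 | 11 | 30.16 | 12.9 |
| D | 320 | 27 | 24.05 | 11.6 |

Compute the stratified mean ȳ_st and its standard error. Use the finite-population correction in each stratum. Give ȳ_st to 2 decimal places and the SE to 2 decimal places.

ȳ_st ≈ 23.94, SE ≈ 1.15

ȳ_st = Σ W_h ȳ_h = (170·37.92 + 270·12.93 + 90·30.16 + 320·24.05)/850 = 23.93871
V̂(ȳ_st) = Σ W_h² (1 − n_h/N_h) s_h²/n_h, with W_h = N_h/N and N = 850:
  stratum A: (170/850)²·(1 − 13/170)·13.3²/13 = 0.502656
  stratum B: (270/850)²·(1 − 64/270)·5.1²/64 = 0.0312862
  stratum C: (90/850)²·(1 − 11/90)·12.9²/11 = 0.148874
  stratum D: (320/850)²·(1 − 27/320)·11.6²/27 = 0.646743
V̂(ȳ_st) = 1.32956
SE(ȳ_st) = √1.32956 = 1.15307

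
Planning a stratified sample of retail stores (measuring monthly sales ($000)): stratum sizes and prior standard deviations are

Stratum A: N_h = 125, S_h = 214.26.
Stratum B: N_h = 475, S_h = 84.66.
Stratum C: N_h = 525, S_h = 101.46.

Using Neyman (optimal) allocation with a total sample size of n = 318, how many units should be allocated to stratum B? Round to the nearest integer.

106

Neyman allocation: n_h = n · N_h S_h / Σ N_i S_i, with n = 318.
  stratum A: N_h·S_h = 125·214.26 = 26782.50
  stratum B: N_h·S_h = 475·84.66 = 40213.50
  stratum C: N_h·S_h = 525·101.46 = 53266.50
Σ N_h S_h = 120262.50
n for stratum B = 318·40213.50/120262.50 = 106.333 → 106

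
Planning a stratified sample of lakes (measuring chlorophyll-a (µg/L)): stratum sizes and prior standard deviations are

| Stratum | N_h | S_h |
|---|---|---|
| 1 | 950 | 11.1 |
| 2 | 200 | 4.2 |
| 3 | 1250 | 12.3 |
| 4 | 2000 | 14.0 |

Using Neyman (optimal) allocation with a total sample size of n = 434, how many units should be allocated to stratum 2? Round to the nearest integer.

Neyman allocation: n_h = n · N_h S_h / Σ N_i S_i, with n = 434.
  stratum 1: N_h·S_h = 950·11.1 = 10545.00
  stratum 2: N_h·S_h = 200·4.2 = 840.00
  stratum 3: N_h·S_h = 1250·12.3 = 15375.00
  stratum 4: N_h·S_h = 2000·14.0 = 28000.00
Σ N_h S_h = 54760.00
n for stratum 2 = 434·840.00/54760.00 = 6.657 → 7

7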